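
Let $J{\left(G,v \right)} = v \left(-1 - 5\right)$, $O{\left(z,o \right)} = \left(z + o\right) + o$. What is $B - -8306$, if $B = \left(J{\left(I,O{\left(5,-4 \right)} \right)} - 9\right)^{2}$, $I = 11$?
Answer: $8387$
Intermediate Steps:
$O{\left(z,o \right)} = z + 2 o$ ($O{\left(z,o \right)} = \left(o + z\right) + o = z + 2 o$)
$J{\left(G,v \right)} = - 6 v$ ($J{\left(G,v \right)} = v \left(-6\right) = - 6 v$)
$B = 81$ ($B = \left(- 6 \left(5 + 2 \left(-4\right)\right) - 9\right)^{2} = \left(- 6 \left(5 - 8\right) - 9\right)^{2} = \left(\left(-6\right) \left(-3\right) - 9\right)^{2} = \left(18 - 9\right)^{2} = 9^{2} = 81$)
$B - -8306 = 81 - -8306 = 81 + 8306 = 8387$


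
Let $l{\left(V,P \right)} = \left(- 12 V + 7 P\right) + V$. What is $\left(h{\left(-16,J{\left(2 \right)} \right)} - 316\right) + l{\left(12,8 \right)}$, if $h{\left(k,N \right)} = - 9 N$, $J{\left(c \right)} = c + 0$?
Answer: $-410$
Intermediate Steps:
$l{\left(V,P \right)} = - 11 V + 7 P$
$J{\left(c \right)} = c$
$\left(h{\left(-16,J{\left(2 \right)} \right)} - 316\right) + l{\left(12,8 \right)} = \left(\left(-9\right) 2 - 316\right) + \left(\left(-11\right) 12 + 7 \cdot 8\right) = \left(-18 - 316\right) + \left(-132 + 56\right) = -334 - 76 = -410$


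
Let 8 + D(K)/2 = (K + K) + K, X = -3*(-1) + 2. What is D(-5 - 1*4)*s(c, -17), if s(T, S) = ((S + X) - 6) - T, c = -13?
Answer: 350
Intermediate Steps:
X = 5 (X = 3 + 2 = 5)
D(K) = -16 + 6*K (D(K) = -16 + 2*((K + K) + K) = -16 + 2*(2*K + K) = -16 + 2*(3*K) = -16 + 6*K)
s(T, S) = -1 + S - T (s(T, S) = ((S + 5) - 6) - T = ((5 + S) - 6) - T = (-1 + S) - T = -1 + S - T)
D(-5 - 1*4)*s(c, -17) = (-16 + 6*(-5 - 1*4))*(-1 - 17 - 1*(-13)) = (-16 + 6*(-5 - 4))*(-1 - 17 + 13) = (-16 + 6*(-9))*(-5) = (-16 - 54)*(-5) = -70*(-5) = 350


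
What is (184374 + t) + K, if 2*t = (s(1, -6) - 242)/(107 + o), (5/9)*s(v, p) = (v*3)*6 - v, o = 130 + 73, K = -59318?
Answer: 387672543/3100 ≈ 1.2506e+5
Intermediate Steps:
o = 203
s(v, p) = 153*v/5 (s(v, p) = 9*((v*3)*6 - v)/5 = 9*((3*v)*6 - v)/5 = 9*(18*v - v)/5 = 9*(17*v)/5 = 153*v/5)
t = -1057/3100 (t = (((153/5)*1 - 242)/(107 + 203))/2 = ((153/5 - 242)/310)/2 = (-1057/5*1/310)/2 = (1/2)*(-1057/1550) = -1057/3100 ≈ -0.34097)
(184374 + t) + K = (184374 - 1057/3100) - 59318 = 571558343/3100 - 59318 = 387672543/3100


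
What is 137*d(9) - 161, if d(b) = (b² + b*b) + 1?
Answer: 22170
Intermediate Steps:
d(b) = 1 + 2*b² (d(b) = (b² + b²) + 1 = 2*b² + 1 = 1 + 2*b²)
137*d(9) - 161 = 137*(1 + 2*9²) - 161 = 137*(1 + 2*81) - 161 = 137*(1 + 162) - 161 = 137*163 - 161 = 22331 - 161 = 22170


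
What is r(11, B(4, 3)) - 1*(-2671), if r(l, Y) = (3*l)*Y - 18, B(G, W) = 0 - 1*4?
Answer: 2521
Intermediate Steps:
B(G, W) = -4 (B(G, W) = 0 - 4 = -4)
r(l, Y) = -18 + 3*Y*l (r(l, Y) = 3*Y*l - 18 = -18 + 3*Y*l)
r(11, B(4, 3)) - 1*(-2671) = (-18 + 3*(-4)*11) - 1*(-2671) = (-18 - 132) + 2671 = -150 + 2671 = 2521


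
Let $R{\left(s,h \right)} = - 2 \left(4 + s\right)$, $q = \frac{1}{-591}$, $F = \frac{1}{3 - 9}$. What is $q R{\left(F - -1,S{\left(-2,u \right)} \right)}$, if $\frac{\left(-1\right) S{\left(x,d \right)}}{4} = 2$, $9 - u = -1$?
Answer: $\frac{29}{1773} \approx 0.016356$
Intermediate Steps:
$F = - \frac{1}{6}$ ($F = \frac{1}{3 - 9} = \frac{1}{-6} = - \frac{1}{6} \approx -0.16667$)
$u = 10$ ($u = 9 - -1 = 9 + 1 = 10$)
$q = - \frac{1}{591} \approx -0.001692$
$S{\left(x,d \right)} = -8$ ($S{\left(x,d \right)} = \left(-4\right) 2 = -8$)
$R{\left(s,h \right)} = -8 - 2 s$
$q R{\left(F - -1,S{\left(-2,u \right)} \right)} = - \frac{-8 - 2 \left(- \frac{1}{6} - -1\right)}{591} = - \frac{-8 - 2 \left(- \frac{1}{6} + 1\right)}{591} = - \frac{-8 - \frac{5}{3}}{591} = \left(- \frac{1}{591}\right) \left(- \frac{29}{3}\right) = \frac{29}{1773}$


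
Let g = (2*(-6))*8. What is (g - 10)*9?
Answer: -954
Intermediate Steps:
g = -96 (g = -12*8 = -96)
(g - 10)*9 = (-96 - 10)*9 = -106*9 = -954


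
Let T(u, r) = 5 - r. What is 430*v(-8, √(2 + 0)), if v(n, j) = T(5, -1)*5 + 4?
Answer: 14620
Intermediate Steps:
v(n, j) = 34 (v(n, j) = (5 - 1*(-1))*5 + 4 = (5 + 1)*5 + 4 = 6*5 + 4 = 30 + 4 = 34)
430*v(-8, √(2 + 0)) = 430*34 = 14620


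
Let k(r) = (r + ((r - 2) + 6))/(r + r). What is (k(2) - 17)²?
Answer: 225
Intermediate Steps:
k(r) = (4 + 2*r)/(2*r) (k(r) = (r + ((-2 + r) + 6))/((2*r)) = (r + (4 + r))*(1/(2*r)) = (4 + 2*r)*(1/(2*r)) = (4 + 2*r)/(2*r))
(k(2) - 17)² = ((2 + 2)/2 - 17)² = ((½)*4 - 17)² = (2 - 17)² = (-15)² = 225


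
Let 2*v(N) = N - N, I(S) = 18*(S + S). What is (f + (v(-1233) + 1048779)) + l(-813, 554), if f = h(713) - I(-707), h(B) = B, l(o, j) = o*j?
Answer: 624542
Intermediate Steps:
l(o, j) = j*o
I(S) = 36*S (I(S) = 18*(2*S) = 36*S)
v(N) = 0 (v(N) = (N - N)/2 = (½)*0 = 0)
f = 26165 (f = 713 - 36*(-707) = 713 - 1*(-25452) = 713 + 25452 = 26165)
(f + (v(-1233) + 1048779)) + l(-813, 554) = (26165 + (0 + 1048779)) + 554*(-813) = (26165 + 1048779) - 450402 = 1074944 - 450402 = 624542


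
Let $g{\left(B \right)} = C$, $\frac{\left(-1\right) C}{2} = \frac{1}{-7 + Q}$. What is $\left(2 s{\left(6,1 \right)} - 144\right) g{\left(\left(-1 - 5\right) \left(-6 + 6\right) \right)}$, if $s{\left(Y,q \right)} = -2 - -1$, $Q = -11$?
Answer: $- \frac{146}{9} \approx -16.222$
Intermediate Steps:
$s{\left(Y,q \right)} = -1$ ($s{\left(Y,q \right)} = -2 + 1 = -1$)
$C = \frac{1}{9}$ ($C = - \frac{2}{-7 - 11} = - \frac{2}{-18} = \left(-2\right) \left(- \frac{1}{18}\right) = \frac{1}{9} \approx 0.11111$)
$g{\left(B \right)} = \frac{1}{9}$
$\left(2 s{\left(6,1 \right)} - 144\right) g{\left(\left(-1 - 5\right) \left(-6 + 6\right) \right)} = \left(2 \left(-1\right) - 144\right) \frac{1}{9} = \left(-2 - 144\right) \frac{1}{9} = \left(-146\right) \frac{1}{9} = - \frac{146}{9}$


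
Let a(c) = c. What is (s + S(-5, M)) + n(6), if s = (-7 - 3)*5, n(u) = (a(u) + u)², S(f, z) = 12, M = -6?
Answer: 106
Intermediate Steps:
n(u) = 4*u² (n(u) = (u + u)² = (2*u)² = 4*u²)
s = -50 (s = -10*5 = -50)
(s + S(-5, M)) + n(6) = (-50 + 12) + 4*6² = -38 + 4*36 = -38 + 144 = 106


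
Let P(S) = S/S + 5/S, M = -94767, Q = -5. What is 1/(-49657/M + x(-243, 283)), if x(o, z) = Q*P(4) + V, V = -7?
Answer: -379068/6719363 ≈ -0.056414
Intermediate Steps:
P(S) = 1 + 5/S
x(o, z) = -73/4 (x(o, z) = -5*(5 + 4)/4 - 7 = -5*9/4 - 7 = -45/4 - 7 = -73/4)
1/(-49657/M + x(-243, 283)) = 1/(-49657/(-94767) - 73/4) = 1/(-49657*(-1/94767) - 73/4) = 1/(49657/94767 - 73/4) = 1/(-6719363/379068) = -379068/6719363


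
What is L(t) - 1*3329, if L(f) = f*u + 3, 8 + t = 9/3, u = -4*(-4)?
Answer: -3406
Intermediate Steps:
u = 16
t = -5 (t = -8 + 9/3 = -8 + 9*(1/3) = -8 + 3 = -5)
L(f) = 3 + 16*f (L(f) = f*16 + 3 = 16*f + 3 = 3 + 16*f)
L(t) - 1*3329 = (3 + 16*(-5)) - 1*3329 = (3 - 80) - 3329 = -77 - 3329 = -3406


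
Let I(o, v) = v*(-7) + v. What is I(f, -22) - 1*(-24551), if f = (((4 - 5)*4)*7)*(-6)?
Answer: 24683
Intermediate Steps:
f = 168 (f = (-1*4*7)*(-6) = -4*7*(-6) = -28*(-6) = 168)
I(o, v) = -6*v (I(o, v) = -7*v + v = -6*v)
I(f, -22) - 1*(-24551) = -6*(-22) - 1*(-24551) = 132 + 24551 = 24683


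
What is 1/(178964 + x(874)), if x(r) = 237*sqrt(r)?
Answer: 89482/15989510795 - 237*sqrt(874)/31979021590 ≈ 5.3772e-6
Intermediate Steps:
1/(178964 + x(874)) = 1/(178964 + 237*sqrt(874))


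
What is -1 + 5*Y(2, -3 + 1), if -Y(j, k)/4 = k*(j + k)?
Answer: -1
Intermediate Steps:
Y(j, k) = -4*k*(j + k)
-1 + 5*Y(2, -3 + 1) = -1 + 5*(-4*(-3 + 1)*(2 + (-3 + 1))) = -1 + 5*(-4*(-2)*(2 - 2)) = -1 + 5*(-4*(-2)*0) = -1 + 5*0 = -1 + 0 = -1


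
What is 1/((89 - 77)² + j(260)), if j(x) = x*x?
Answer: 1/67744 ≈ 1.4761e-5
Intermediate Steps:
j(x) = x²
1/((89 - 77)² + j(260)) = 1/((89 - 77)² + 260²) = 1/(12² + 67600) = 1/(144 + 67600) = 1/67744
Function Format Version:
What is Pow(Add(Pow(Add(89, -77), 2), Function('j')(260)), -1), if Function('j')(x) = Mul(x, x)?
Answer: Rational(1, 67744) ≈ 1.4761e-5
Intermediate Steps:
Function('j')(x) = Pow(x, 2)
Pow(Add(Pow(Add(89, -77), 2), Function('j')(260)), -1) = Pow(Add(Pow(Add(89, -77), 2), Pow(260, 2)), -1) = Pow(Add(Pow(12, 2), 67600), -1) = Pow(Add(144, 67600), -1) = Pow(67744, -1) = Rational(1, 67744)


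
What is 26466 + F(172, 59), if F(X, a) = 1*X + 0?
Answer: 26638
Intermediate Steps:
F(X, a) = X (F(X, a) = X + 0 = X)
26466 + F(172, 59) = 26466 + 172 = 26638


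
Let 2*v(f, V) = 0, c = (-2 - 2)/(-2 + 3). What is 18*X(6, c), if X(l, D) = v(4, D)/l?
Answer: 0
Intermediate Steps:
c = -4 (c = -4/1 = -4*1 = -4)
v(f, V) = 0 (v(f, V) = (1/2)*0 = 0)
X(l, D) = 0 (X(l, D) = 0/l = 0)
18*X(6, c) = 18*0 = 0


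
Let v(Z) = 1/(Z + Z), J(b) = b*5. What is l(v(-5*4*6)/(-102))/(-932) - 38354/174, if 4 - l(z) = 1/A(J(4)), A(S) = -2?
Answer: -35746711/162168 ≈ -220.43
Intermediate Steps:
J(b) = 5*b
v(Z) = 1/(2*Z)
l(z) = 9/2 (l(z) = 4 - 1/(-2) = 4 - 1*(-½) = 4 + ½ = 9/2)
l(v(-5*4*6)/(-102))/(-932) - 38354/174 = (9/2)/(-932) - 38354/174 = (9/2)*(-1/932) - 38354*1/174 = -9/1864 - 19177/87 = -35746711/162168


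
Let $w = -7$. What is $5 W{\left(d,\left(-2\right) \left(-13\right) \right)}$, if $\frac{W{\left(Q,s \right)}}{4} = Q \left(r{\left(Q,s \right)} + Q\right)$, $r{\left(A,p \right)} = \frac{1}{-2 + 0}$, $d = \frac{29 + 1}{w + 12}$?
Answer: $660$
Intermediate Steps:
$d = 6$ ($d = \frac{29 + 1}{-7 + 12} = \frac{30}{5} = 30 \cdot \frac{1}{5} = 6$)
$r{\left(A,p \right)} = - \frac{1}{2}$ ($r{\left(A,p \right)} = \frac{1}{-2} = - \frac{1}{2}$)
$W{\left(Q,s \right)} = 4 Q \left(- \frac{1}{2} + Q\right)$
$5 W{\left(d,\left(-2\right) \left(-13\right) \right)} = 5 \cdot 2 \cdot 6 \left(-1 + 2 \cdot 6\right) = 5 \cdot 2 \cdot 6 \left(-1 + 12\right) = 5 \cdot 2 \cdot 6 \cdot 11 = 5 \cdot 132 = 660$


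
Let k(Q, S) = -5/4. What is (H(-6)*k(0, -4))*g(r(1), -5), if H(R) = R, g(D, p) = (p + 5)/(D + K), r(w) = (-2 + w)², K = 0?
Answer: 0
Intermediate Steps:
k(Q, S) = -5/4 (k(Q, S) = -5*¼ = -5/4)
g(D, p) = (5 + p)/D (g(D, p) = (p + 5)/(D + 0) = (5 + p)/D)
(H(-6)*k(0, -4))*g(r(1), -5) = (-6*(-5/4))*((5 - 5)/((-2 + 1)²)) = 15*(0/(-1)²)/2 = 15*(0/1)/2 = 15*(1*0)/2 = (15/2)*0 = 0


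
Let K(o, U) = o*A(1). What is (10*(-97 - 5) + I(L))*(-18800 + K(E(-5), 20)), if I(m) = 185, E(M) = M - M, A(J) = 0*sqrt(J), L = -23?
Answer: 15698000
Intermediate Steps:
A(J) = 0
E(M) = 0
K(o, U) = 0 (K(o, U) = o*0 = 0)
(10*(-97 - 5) + I(L))*(-18800 + K(E(-5), 20)) = (10*(-97 - 5) + 185)*(-18800 + 0) = (10*(-102) + 185)*(-18800) = (-1020 + 185)*(-18800) = -835*(-18800) = 15698000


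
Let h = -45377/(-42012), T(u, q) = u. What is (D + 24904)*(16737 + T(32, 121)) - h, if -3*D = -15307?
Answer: 21139438623067/42012 ≈ 5.0318e+8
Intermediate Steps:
D = 15307/3 (D = -1/3*(-15307) = 15307/3 ≈ 5102.3)
h = 45377/42012 (h = -45377*(-1/42012) = 45377/42012 ≈ 1.0801)
(D + 24904)*(16737 + T(32, 121)) - h = (15307/3 + 24904)*(16737 + 32) - 1*45377/42012 = (90019/3)*16769 - 45377/42012 = 1509528611/3 - 45377/42012 = 21139438623067/42012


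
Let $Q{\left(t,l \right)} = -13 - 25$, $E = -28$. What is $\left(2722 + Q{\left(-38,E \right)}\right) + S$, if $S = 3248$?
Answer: $5932$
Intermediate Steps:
$Q{\left(t,l \right)} = -38$ ($Q{\left(t,l \right)} = -13 - 25 = -38$)
$\left(2722 + Q{\left(-38,E \right)}\right) + S = \left(2722 - 38\right) + 3248 = 2684 + 3248 = 5932$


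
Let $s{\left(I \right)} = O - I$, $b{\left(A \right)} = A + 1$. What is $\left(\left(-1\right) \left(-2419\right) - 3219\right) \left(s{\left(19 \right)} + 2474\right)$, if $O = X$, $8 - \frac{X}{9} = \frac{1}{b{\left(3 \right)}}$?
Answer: $-2019800$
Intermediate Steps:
$b{\left(A \right)} = 1 + A$
$X = \frac{279}{4}$ ($X = 72 - \frac{9}{1 + 3} = 72 - \frac{9}{4} = \frac{279}{4} \approx 69.75$)
$O = \frac{279}{4} \approx 69.75$
$s{\left(I \right)} = \frac{279}{4} - I$
$\left(\left(-1\right) \left(-2419\right) - 3219\right) \left(s{\left(19 \right)} + 2474\right) = \left(\left(-1\right) \left(-2419\right) - 3219\right) \left(\left(\frac{279}{4} - 19\right) + 2474\right) = \left(2419 - 3219\right) \left(\left(\frac{279}{4} - 19\right) + 2474\right) = - 800 \left(\frac{203}{4} + 2474\right) = \left(-800\right) \frac{10099}{4} = -2019800$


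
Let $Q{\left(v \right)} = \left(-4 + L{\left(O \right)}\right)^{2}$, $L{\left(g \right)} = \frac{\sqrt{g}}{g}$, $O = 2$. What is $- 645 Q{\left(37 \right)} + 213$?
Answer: $- \frac{20859}{2} + 2580 \sqrt{2} \approx -6780.8$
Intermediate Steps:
$L{\left(g \right)} = \frac{1}{\sqrt{g}}$
$Q{\left(v \right)} = \left(-4 + \frac{\sqrt{2}}{2}\right)^{2}$ ($Q{\left(v \right)} = \left(-4 + \frac{1}{\sqrt{2}}\right)^{2} = \left(-4 + \frac{\sqrt{2}}{2}\right)^{2}$)
$- 645 Q{\left(37 \right)} + 213 = - 645 \frac{\left(8 - \sqrt{2}\right)^{2}}{4} + 213 = - \frac{645 \left(8 - \sqrt{2}\right)^{2}}{4} + 213 = 213 - \frac{645 \left(8 - \sqrt{2}\right)^{2}}{4}$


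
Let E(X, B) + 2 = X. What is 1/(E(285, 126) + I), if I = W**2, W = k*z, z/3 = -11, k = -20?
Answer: 1/435883 ≈ 2.2942e-6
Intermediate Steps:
z = -33 (z = 3*(-11) = -33)
E(X, B) = -2 + X
W = 660 (W = -20*(-33) = 660)
I = 435600 (I = 660**2 = 435600)
1/(E(285, 126) + I) = 1/((-2 + 285) + 435600) = 1/(283 + 435600) = 1/435883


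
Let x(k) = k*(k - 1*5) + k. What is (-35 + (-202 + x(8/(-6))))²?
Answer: 4280761/81 ≈ 52849.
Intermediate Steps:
x(k) = k + k*(-5 + k) (x(k) = k*(k - 5) + k = k*(-5 + k) + k = k + k*(-5 + k))
(-35 + (-202 + x(8/(-6))))² = (-35 + (-202 + (8/(-6))*(-4 + 8/(-6))))² = (-35 + (-202 + (8*(-⅙))*(-4 + 8*(-⅙))))² = (-35 + (-202 - 4*(-4 - 4/3)/3))² = (-35 + (-202 - 4/3*(-16/3)))² = (-35 + (-202 + 64/9))² = (-35 - 1754/9)² = (-2069/9)² = 4280761/81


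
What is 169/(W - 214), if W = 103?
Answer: -169/111 ≈ -1.5225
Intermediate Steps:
169/(W - 214) = 169/(103 - 214) = 169/(-111) = -1/111*169 = -169/111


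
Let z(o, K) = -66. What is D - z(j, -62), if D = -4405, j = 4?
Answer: -4339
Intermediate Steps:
D - z(j, -62) = -4405 - 1*(-66) = -4405 + 66 = -4339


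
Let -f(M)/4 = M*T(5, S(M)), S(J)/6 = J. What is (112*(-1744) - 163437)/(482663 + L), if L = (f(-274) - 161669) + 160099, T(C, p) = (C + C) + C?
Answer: -358765/497533 ≈ -0.72109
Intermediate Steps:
S(J) = 6*J
T(C, p) = 3*C (T(C, p) = 2*C + C = 3*C)
f(M) = -60*M (f(M) = -4*M*3*5 = -4*M*15 = -60*M)
L = 14870 (L = (-60*(-274) - 161669) + 160099 = (16440 - 161669) + 160099 = -145229 + 160099 = 14870)
(112*(-1744) - 163437)/(482663 + L) = (112*(-1744) - 163437)/(482663 + 14870) = (-195328 - 163437)/497533 = -358765*1/497533 = -358765/497533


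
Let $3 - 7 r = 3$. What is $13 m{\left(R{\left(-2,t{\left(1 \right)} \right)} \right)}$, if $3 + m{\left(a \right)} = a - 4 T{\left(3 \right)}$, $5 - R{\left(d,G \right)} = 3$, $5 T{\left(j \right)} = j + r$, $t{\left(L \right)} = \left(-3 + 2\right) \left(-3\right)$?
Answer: $- \frac{221}{5} \approx -44.2$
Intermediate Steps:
$r = 0$ ($r = \frac{3}{7} - \frac{3}{7} = 0$)
$t{\left(L \right)} = 3$ ($t{\left(L \right)} = \left(-1\right) \left(-3\right) = 3$)
$T{\left(j \right)} = \frac{j}{5}$ ($T{\left(j \right)} = \frac{j + 0}{5} = \frac{j}{5}$)
$R{\left(d,G \right)} = 2$ ($R{\left(d,G \right)} = 5 - 3 = 2$)
$m{\left(a \right)} = - \frac{27}{5} + a$ ($m{\left(a \right)} = -3 + \left(a - 4 \cdot \frac{1}{5} \cdot 3\right) = -3 + \left(a - \frac{12}{5}\right) = -3 + \left(- \frac{12}{5} + a\right) = - \frac{27}{5} + a$)
$13 m{\left(R{\left(-2,t{\left(1 \right)} \right)} \right)} = 13 \left(- \frac{27}{5} + 2\right) = 13 \left(- \frac{17}{5}\right) = - \frac{221}{5}$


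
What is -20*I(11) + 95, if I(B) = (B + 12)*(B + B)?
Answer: -10025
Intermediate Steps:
I(B) = 2*B*(12 + B) (I(B) = (12 + B)*(2*B) = 2*B*(12 + B))
-20*I(11) + 95 = -40*11*(12 + 11) + 95 = -40*11*23 + 95 = -20*506 + 95 = -10120 + 95 = -10025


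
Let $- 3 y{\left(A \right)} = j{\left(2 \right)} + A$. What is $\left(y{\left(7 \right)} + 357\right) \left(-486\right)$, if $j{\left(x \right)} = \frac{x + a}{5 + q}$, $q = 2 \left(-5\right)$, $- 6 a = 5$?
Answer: $- \frac{862029}{5} \approx -1.7241 \cdot 10^{5}$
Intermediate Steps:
$a = - \frac{5}{6}$ ($a = \left(- \frac{1}{6}\right) 5 = - \frac{5}{6} \approx -0.83333$)
$q = -10$
$j{\left(x \right)} = \frac{1}{6} - \frac{x}{5}$ ($j{\left(x \right)} = \frac{x - \frac{5}{6}}{5 - 10} = \frac{- \frac{5}{6} + x}{-5} = \left(- \frac{5}{6} + x\right) \left(- \frac{1}{5}\right) = \frac{1}{6} - \frac{x}{5}$)
$y{\left(A \right)} = \frac{7}{90} - \frac{A}{3}$ ($y{\left(A \right)} = - \frac{\left(\frac{1}{6} - \frac{2}{5}\right) + A}{3} = - \frac{- \frac{7}{30} + A}{3} = \frac{7}{90} - \frac{A}{3}$)
$\left(y{\left(7 \right)} + 357\right) \left(-486\right) = \left(\left(\frac{7}{90} - \frac{7}{3}\right) + 357\right) \left(-486\right) = \left(- \frac{203}{90} + 357\right) \left(-486\right) = \frac{31927}{90} \left(-486\right) = - \frac{862029}{5}$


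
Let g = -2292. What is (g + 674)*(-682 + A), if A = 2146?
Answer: -2368752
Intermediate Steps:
(g + 674)*(-682 + A) = (-2292 + 674)*(-682 + 2146) = -1618*1464 = -2368752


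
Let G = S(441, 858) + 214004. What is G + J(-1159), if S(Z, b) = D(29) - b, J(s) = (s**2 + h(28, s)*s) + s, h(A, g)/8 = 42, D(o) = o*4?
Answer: 1165960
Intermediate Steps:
D(o) = 4*o
h(A, g) = 336 (h(A, g) = 8*42 = 336)
J(s) = s**2 + 337*s (J(s) = (s**2 + 336*s) + s = s**2 + 337*s)
S(Z, b) = 116 - b (S(Z, b) = 4*29 - b = 116 - b)
G = 213262 (G = (116 - 1*858) + 214004 = (116 - 858) + 214004 = -742 + 214004 = 213262)
G + J(-1159) = 213262 - 1159*(337 - 1159) = 213262 - 1159*(-822) = 213262 + 952698 = 1165960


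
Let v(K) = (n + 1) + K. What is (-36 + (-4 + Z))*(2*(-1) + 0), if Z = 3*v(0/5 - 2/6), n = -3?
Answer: 94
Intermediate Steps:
v(K) = -2 + K (v(K) = (-3 + 1) + K = -2 + K)
Z = -7 (Z = 3*(-2 + (0/5 - 2/6)) = 3*(-2 + (0*(⅕) - 2*⅙)) = 3*(-2 + (0 - ⅓)) = 3*(-2 - ⅓) = 3*(-7/3) = -7)
(-36 + (-4 + Z))*(2*(-1) + 0) = (-36 + (-4 - 7))*(2*(-1) + 0) = (-36 - 11)*(-2 + 0) = -47*(-2) = 94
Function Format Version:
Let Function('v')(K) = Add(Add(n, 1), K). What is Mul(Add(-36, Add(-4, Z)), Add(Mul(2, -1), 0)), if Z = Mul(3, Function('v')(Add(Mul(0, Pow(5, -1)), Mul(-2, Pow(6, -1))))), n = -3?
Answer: 94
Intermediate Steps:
Function('v')(K) = Add(-2, K) (Function('v')(K) = Add(Add(-3, 1), K) = Add(-2, K))
Z = -7 (Z = Mul(3, Add(-2, Add(Mul(0, Pow(5, -1)), Mul(-2, Pow(6, -1))))) = Mul(3, Add(-2, Add(Mul(0, Rational(1, 5)), Mul(-2, Rational(1, 6))))) = Mul(3, Add(-2, Add(0, Rational(-1, 3)))) = Mul(3, Add(-2, Rational(-1, 3))) = Mul(3, Rational(-7, 3)) = -7)
Mul(Add(-36, Add(-4, Z)), Add(Mul(2, -1), 0)) = Mul(Add(-36, Add(-4, -7)), Add(Mul(2, -1), 0)) = Mul(Add(-36, -11), Add(-2, 0)) = Mul(-47, -2) = 94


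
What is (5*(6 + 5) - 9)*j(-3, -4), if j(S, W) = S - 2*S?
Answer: 138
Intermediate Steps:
j(S, W) = -S
(5*(6 + 5) - 9)*j(-3, -4) = (5*(6 + 5) - 9)*(-1*(-3)) = (5*11 - 9)*3 = (55 - 9)*3 = 46*3 = 138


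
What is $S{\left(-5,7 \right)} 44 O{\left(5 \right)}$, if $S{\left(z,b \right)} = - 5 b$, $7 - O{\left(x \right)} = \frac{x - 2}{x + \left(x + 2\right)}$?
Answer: $-10395$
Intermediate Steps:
$O{\left(x \right)} = 7 - \frac{-2 + x}{2 + 2 x}$ ($O{\left(x \right)} = 7 - \frac{x - 2}{x + \left(x + 2\right)} = 7 - \frac{-2 + x}{x + \left(2 + x\right)} = 7 - \frac{-2 + x}{2 + 2 x}$)
$S{\left(-5,7 \right)} 44 O{\left(5 \right)} = \left(-5\right) 7 \cdot 44 \frac{16 + 13 \cdot 5}{2 \left(1 + 5\right)} = \left(-35\right) 44 \frac{16 + 65}{2 \cdot 6} = - 1540 \cdot \frac{1}{2} \cdot \frac{1}{6} \cdot 81 = \left(-1540\right) \frac{27}{4} = -10395$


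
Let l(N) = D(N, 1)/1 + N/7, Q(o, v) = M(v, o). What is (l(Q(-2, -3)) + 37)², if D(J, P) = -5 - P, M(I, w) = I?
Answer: 45796/49 ≈ 934.61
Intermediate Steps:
Q(o, v) = v
l(N) = -6 + N/7 (l(N) = (-5 - 1*1)/1 + N/7 = (-5 - 1)*1 + N*(⅐) = -6*1 + N/7 = -6 + N/7)
(l(Q(-2, -3)) + 37)² = ((-6 + (⅐)*(-3)) + 37)² = ((-6 - 3/7) + 37)² = (-45/7 + 37)² = (214/7)² = 45796/49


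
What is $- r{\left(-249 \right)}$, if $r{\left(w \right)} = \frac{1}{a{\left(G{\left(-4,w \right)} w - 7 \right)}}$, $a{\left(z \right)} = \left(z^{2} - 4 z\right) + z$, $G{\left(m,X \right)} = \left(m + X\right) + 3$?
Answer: $- \frac{1}{3874004320} \approx -2.5813 \cdot 10^{-10}$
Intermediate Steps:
$G{\left(m,X \right)} = 3 + X + m$ ($G{\left(m,X \right)} = \left(X + m\right) + 3 = 3 + X + m$)
$a{\left(z \right)} = z^{2} - 3 z$
$r{\left(w \right)} = \frac{1}{\left(-10 + w \left(-1 + w\right)\right) \left(-7 + w \left(-1 + w\right)\right)}$ ($r{\left(w \right)} = \frac{1}{\left(\left(3 + w - 4\right) w - 7\right) \left(-3 + \left(\left(3 + w - 4\right) w - 7\right)\right)} = \frac{1}{\left(\left(-1 + w\right) w - 7\right) \left(-3 + \left(\left(-1 + w\right) w - 7\right)\right)} = \frac{1}{\left(w \left(-1 + w\right) - 7\right) \left(-3 + \left(w \left(-1 + w\right) - 7\right)\right)} = \frac{1}{\left(-7 + w \left(-1 + w\right)\right) \left(-3 + \left(-7 + w \left(-1 + w\right)\right)\right)} = \frac{1}{\left(-7 + w \left(-1 + w\right)\right) \left(-10 + w \left(-1 + w\right)\right)} = \frac{1}{\left(-10 + w \left(-1 + w\right)\right) \left(-7 + w \left(-1 + w\right)\right)}$)
$- r{\left(-249 \right)} = - \frac{1}{\left(-10 - 249 \left(-1 - 249\right)\right) \left(-7 - 249 \left(-1 - 249\right)\right)} = - \frac{1}{\left(-10 - -62250\right) \left(-7 - -62250\right)} = - \frac{1}{\left(-10 + 62250\right) \left(-7 + 62250\right)} = - \frac{1}{62240 \cdot 62243} = \left(-1\right) \frac{1}{3874004320} = - \frac{1}{3874004320}$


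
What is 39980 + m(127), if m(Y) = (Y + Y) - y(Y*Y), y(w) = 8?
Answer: 40226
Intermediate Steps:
m(Y) = -8 + 2*Y (m(Y) = (Y + Y) - 1*8 = 2*Y - 8 = -8 + 2*Y)
39980 + m(127) = 39980 + (-8 + 2*127) = 39980 + (-8 + 254) = 39980 + 246 = 40226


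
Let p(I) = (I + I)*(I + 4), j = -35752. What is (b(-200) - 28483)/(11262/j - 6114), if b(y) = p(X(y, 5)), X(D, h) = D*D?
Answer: -19069470385964/36433165 ≈ -5.2341e+5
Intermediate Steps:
X(D, h) = D²
p(I) = 2*I*(4 + I) (p(I) = (2*I)*(4 + I) = 2*I*(4 + I))
b(y) = 2*y²*(4 + y²)
(b(-200) - 28483)/(11262/j - 6114) = (2*(-200)²*(4 + (-200)²) - 28483)/(11262/(-35752) - 6114) = (2*40000*(4 + 40000) - 28483)/(11262*(-1/35752) - 6114) = (2*40000*40004 - 28483)/(-5631/17876 - 6114) = (3200320000 - 28483)/(-109299495/17876) = 3200291517*(-17876/109299495) = -19069470385964/36433165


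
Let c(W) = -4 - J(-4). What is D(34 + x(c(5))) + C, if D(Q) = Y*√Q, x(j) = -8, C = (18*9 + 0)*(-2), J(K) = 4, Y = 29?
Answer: -324 + 29*√26 ≈ -176.13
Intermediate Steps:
C = -324 (C = (162 + 0)*(-2) = 162*(-2) = -324)
c(W) = -8 (c(W) = -4 - 1*4 = -4 - 4 = -8)
D(Q) = 29*√Q
D(34 + x(c(5))) + C = 29*√(34 - 8) - 324 = 29*√26 - 324 = -324 + 29*√26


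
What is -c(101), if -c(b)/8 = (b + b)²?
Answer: 326432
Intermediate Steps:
c(b) = -32*b² (c(b) = -8*(b + b)² = -8*4*b² = -32*b²)
-c(101) = -(-32)*101² = -(-32)*10201 = -1*(-326432) = 326432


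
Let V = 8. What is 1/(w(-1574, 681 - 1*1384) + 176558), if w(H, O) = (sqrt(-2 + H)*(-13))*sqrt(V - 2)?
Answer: 88279/15587162714 + 13*I*sqrt(591)/7793581357 ≈ 5.6636e-6 + 4.0551e-8*I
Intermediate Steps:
w(H, O) = -13*sqrt(6)*sqrt(-2 + H) (w(H, O) = (sqrt(-2 + H)*(-13))*sqrt(8 - 2) = (-13*sqrt(-2 + H))*sqrt(6) = -13*sqrt(6)*sqrt(-2 + H))
1/(w(-1574, 681 - 1*1384) + 176558) = 1/(-13*sqrt(-12 + 6*(-1574)) + 176558) = 1/(-13*sqrt(-12 - 9444) + 176558) = 1/(-52*I*sqrt(591) + 176558) = 1/(176558 - 52*I*sqrt(591))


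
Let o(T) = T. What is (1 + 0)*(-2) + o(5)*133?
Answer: 663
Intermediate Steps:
(1 + 0)*(-2) + o(5)*133 = (1 + 0)*(-2) + 5*133 = 1*(-2) + 665 = -2 + 665 = 663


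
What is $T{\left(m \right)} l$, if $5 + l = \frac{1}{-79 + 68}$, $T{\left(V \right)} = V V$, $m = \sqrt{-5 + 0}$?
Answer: $\frac{280}{11} \approx 25.455$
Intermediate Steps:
$m = i \sqrt{5}$ ($m = \sqrt{-5} = i \sqrt{5} \approx 2.2361 i$)
$T{\left(V \right)} = V^{2}$
$l = - \frac{56}{11}$ ($l = -5 + \frac{1}{-79 + 68} = -5 + \frac{1}{-11} = -5 - \frac{1}{11} = - \frac{56}{11} \approx -5.0909$)
$T{\left(m \right)} l = \left(i \sqrt{5}\right)^{2} \left(- \frac{56}{11}\right) = \left(-5\right) \left(- \frac{56}{11}\right) = \frac{280}{11}$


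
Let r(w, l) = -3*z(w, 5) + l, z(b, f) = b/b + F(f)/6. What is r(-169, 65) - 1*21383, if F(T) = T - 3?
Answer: -21322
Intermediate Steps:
F(T) = -3 + T
z(b, f) = 1/2 + f/6 (z(b, f) = b/b + (-3 + f)/6 = 1 + (-3 + f)*(1/6) = 1 + (-1/2 + f/6) = 1/2 + f/6)
r(w, l) = -4 + l (r(w, l) = -3*(1/2 + (1/6)*5) + l = -3*(1/2 + 5/6) + l = -3*4/3 + l = -4 + l)
r(-169, 65) - 1*21383 = (-4 + 65) - 1*21383 = 61 - 21383 = -21322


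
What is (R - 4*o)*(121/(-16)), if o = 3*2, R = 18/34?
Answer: 48279/272 ≈ 177.50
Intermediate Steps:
R = 9/17 (R = 18*(1/34) = 9/17 ≈ 0.52941)
o = 6
(R - 4*o)*(121/(-16)) = (9/17 - 4*6)*(121/(-16)) = (9/17 - 24)*(121*(-1/16)) = -399/17*(-121/16) = 48279/272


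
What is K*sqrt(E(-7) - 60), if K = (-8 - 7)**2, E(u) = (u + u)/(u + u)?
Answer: 225*I*sqrt(59) ≈ 1728.3*I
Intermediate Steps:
E(u) = 1 (E(u) = (2*u)/((2*u)) = (2*u)*(1/(2*u)) = 1)
K = 225 (K = (-15)**2 = 225)
K*sqrt(E(-7) - 60) = 225*sqrt(1 - 60) = 225*sqrt(-59) = 225*(I*sqrt(59)) = 225*I*sqrt(59)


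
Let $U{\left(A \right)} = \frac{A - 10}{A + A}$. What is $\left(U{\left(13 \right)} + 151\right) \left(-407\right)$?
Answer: $- \frac{1599103}{26} \approx -61504.0$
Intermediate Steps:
$U{\left(A \right)} = \frac{-10 + A}{2 A}$ ($U{\left(A \right)} = \frac{A - 10}{2 A} = \left(A - 10\right) \frac{1}{2 A} = \left(-10 + A\right) \frac{1}{2 A} = \frac{-10 + A}{2 A}$)
$\left(U{\left(13 \right)} + 151\right) \left(-407\right) = \left(\frac{-10 + 13}{2 \cdot 13} + 151\right) \left(-407\right) = \left(\frac{1}{2} \cdot \frac{1}{13} \cdot 3 + 151\right) \left(-407\right) = \left(\frac{3}{26} + 151\right) \left(-407\right) = \frac{3929}{26} \left(-407\right) = - \frac{1599103}{26}$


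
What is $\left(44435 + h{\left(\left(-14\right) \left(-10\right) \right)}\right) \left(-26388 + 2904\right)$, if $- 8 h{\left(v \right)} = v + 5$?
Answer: $- \frac{2086171785}{2} \approx -1.0431 \cdot 10^{9}$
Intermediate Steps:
$h{\left(v \right)} = - \frac{5}{8} - \frac{v}{8}$ ($h{\left(v \right)} = - \frac{v + 5}{8} = - \frac{5 + v}{8} = - \frac{5}{8} - \frac{v}{8}$)
$\left(44435 + h{\left(\left(-14\right) \left(-10\right) \right)}\right) \left(-26388 + 2904\right) = \left(44435 - \left(\frac{5}{8} + \frac{\left(-14\right) \left(-10\right)}{8}\right)\right) \left(-26388 + 2904\right) = \left(44435 - \frac{145}{8}\right) \left(-23484\right) = \frac{355335}{8} \left(-23484\right) = - \frac{2086171785}{2}$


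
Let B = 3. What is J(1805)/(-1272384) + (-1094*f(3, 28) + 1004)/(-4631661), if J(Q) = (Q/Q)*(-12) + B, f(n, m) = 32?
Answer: 4811981165/654805705536 ≈ 0.0073487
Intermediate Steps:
J(Q) = -9 (J(Q) = (Q/Q)*(-12) + 3 = 1*(-12) + 3 = -12 + 3 = -9)
J(1805)/(-1272384) + (-1094*f(3, 28) + 1004)/(-4631661) = -9/(-1272384) + (-1094*32 + 1004)/(-4631661) = -9*(-1/1272384) + (-35008 + 1004)*(-1/4631661) = 1/141376 - 34004*(-1/4631661) = 1/141376 + 34004/4631661 = 4811981165/654805705536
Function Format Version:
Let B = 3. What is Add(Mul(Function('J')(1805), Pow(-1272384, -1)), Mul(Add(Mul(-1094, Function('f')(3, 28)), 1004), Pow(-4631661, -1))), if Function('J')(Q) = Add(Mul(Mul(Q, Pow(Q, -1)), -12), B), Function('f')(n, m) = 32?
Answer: Rational(4811981165, 654805705536) ≈ 0.0073487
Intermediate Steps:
Function('J')(Q) = -9 (Function('J')(Q) = Add(Mul(Mul(Q, Pow(Q, -1)), -12), 3) = Add(Mul(1, -12), 3) = Add(-12, 3) = -9)
Add(Mul(Function('J')(1805), Pow(-1272384, -1)), Mul(Add(Mul(-1094, Function('f')(3, 28)), 1004), Pow(-4631661, -1))) = Add(Mul(-9, Pow(-1272384, -1)), Mul(Add(Mul(-1094, 32), 1004), Pow(-4631661, -1))) = Add(Mul(-9, Rational(-1, 1272384)), Mul(Add(-35008, 1004), Rational(-1, 4631661))) = Add(Rational(1, 141376), Mul(-34004, Rational(-1, 4631661))) = Add(Rational(1, 141376), Rational(34004, 4631661)) = Rational(4811981165, 654805705536)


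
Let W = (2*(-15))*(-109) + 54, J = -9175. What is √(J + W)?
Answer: I*√5851 ≈ 76.492*I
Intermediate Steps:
W = 3324 (W = -30*(-109) + 54 = 3270 + 54 = 3324)
√(J + W) = √(-9175 + 3324) = √(-5851) = I*√5851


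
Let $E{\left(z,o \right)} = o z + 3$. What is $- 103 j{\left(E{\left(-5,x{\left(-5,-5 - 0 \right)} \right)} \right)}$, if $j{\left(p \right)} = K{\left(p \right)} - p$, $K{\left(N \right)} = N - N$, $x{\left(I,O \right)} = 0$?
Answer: $309$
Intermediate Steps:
$E{\left(z,o \right)} = 3 + o z$
$K{\left(N \right)} = 0$
$j{\left(p \right)} = - p$ ($j{\left(p \right)} = 0 - p = - p$)
$- 103 j{\left(E{\left(-5,x{\left(-5,-5 - 0 \right)} \right)} \right)} = - 103 \left(- (3 + 0 \left(-5\right))\right) = - 103 \left(- (3 + 0)\right) = - 103 \left(\left(-1\right) 3\right) = \left(-103\right) \left(-3\right) = 309$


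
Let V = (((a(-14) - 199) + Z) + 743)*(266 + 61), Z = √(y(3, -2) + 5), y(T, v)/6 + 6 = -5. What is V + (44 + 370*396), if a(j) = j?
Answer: 319874 + 327*I*√61 ≈ 3.1987e+5 + 2554.0*I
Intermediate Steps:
y(T, v) = -66 (y(T, v) = -36 + 6*(-5) = -36 - 30 = -66)
Z = I*√61 (Z = √(-66 + 5) = √(-61) = I*√61 ≈ 7.8102*I)
V = 173310 + 327*I*√61 (V = (((-14 - 199) + I*√61) + 743)*(266 + 61) = ((-213 + I*√61) + 743)*327 = (530 + I*√61)*327 = 173310 + 327*I*√61 ≈ 1.7331e+5 + 2554.0*I)
V + (44 + 370*396) = (173310 + 327*I*√61) + (44 + 370*396) = (173310 + 327*I*√61) + (44 + 146520) = (173310 + 327*I*√61) + 146564 = 319874 + 327*I*√61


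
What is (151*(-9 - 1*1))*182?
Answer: -274820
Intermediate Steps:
(151*(-9 - 1*1))*182 = (151*(-9 - 1))*182 = (151*(-10))*182 = -1510*182 = -274820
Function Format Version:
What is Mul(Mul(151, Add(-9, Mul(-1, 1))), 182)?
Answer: -274820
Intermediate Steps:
Mul(Mul(151, Add(-9, Mul(-1, 1))), 182) = Mul(Mul(151, Add(-9, -1)), 182) = Mul(Mul(151, -10), 182) = Mul(-1510, 182) = -274820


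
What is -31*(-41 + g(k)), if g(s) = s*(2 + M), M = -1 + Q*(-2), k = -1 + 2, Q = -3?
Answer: 1054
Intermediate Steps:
k = 1
M = 5 (M = -1 - 3*(-2) = -1 + 6 = 5)
g(s) = 7*s (g(s) = s*(2 + 5) = s*7 = 7*s)
-31*(-41 + g(k)) = -31*(-41 + 7*1) = -31*(-41 + 7) = -31*(-34) = 1054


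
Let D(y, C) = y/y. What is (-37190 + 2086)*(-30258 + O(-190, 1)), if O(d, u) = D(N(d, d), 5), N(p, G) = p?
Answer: 1062141728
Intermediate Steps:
D(y, C) = 1
O(d, u) = 1
(-37190 + 2086)*(-30258 + O(-190, 1)) = (-37190 + 2086)*(-30258 + 1) = -35104*(-30257) = 1062141728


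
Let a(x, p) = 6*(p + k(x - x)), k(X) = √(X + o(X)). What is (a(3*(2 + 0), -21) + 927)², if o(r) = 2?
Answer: 641673 + 9612*√2 ≈ 6.5527e+5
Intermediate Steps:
k(X) = √(2 + X) (k(X) = √(X + 2) = √(2 + X))
a(x, p) = 6*p + 6*√2 (a(x, p) = 6*(p + √(2 + (x - x))) = 6*(p + √(2 + 0)) = 6*(p + √2) = 6*p + 6*√2)
(a(3*(2 + 0), -21) + 927)² = ((6*(-21) + 6*√2) + 927)² = ((-126 + 6*√2) + 927)² = (801 + 6*√2)²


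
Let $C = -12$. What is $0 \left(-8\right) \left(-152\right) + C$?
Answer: $-12$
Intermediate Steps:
$0 \left(-8\right) \left(-152\right) + C = 0 \left(-8\right) \left(-152\right) - 12 = 0 \left(-152\right) - 12 = 0 - 12 = -12$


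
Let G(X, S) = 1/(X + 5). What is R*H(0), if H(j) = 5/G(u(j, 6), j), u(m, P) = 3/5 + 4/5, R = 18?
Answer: 576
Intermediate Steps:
u(m, P) = 7/5 (u(m, P) = 3*(1/5) + 4*(1/5) = 3/5 + 4/5 = 7/5)
G(X, S) = 1/(5 + X)
H(j) = 32 (H(j) = 5/(1/(5 + 7/5)) = 5/(1/(32/5)) = 5/(5/32) = 5*(32/5) = 32)
R*H(0) = 18*32 = 576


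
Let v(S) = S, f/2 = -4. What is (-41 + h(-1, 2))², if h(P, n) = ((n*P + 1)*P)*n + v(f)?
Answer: 2209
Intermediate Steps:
f = -8 (f = 2*(-4) = -8)
h(P, n) = -8 + P*n*(1 + P*n) (h(P, n) = ((n*P + 1)*P)*n - 8 = ((P*n + 1)*P)*n - 8 = ((1 + P*n)*P)*n - 8 = (P*(1 + P*n))*n - 8 = P*n*(1 + P*n) - 8 = -8 + P*n*(1 + P*n))
(-41 + h(-1, 2))² = (-41 + (-8 - 1*2 + (-1)²*2²))² = (-41 + (-8 - 2 + 1*4))² = (-41 + (-8 - 2 + 4))² = (-41 - 6)² = (-47)² = 2209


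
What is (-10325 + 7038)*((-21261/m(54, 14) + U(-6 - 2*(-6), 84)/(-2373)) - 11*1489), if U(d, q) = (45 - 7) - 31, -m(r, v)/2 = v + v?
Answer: 998365483231/18984 ≈ 5.2590e+7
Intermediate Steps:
m(r, v) = -4*v (m(r, v) = -2*(v + v) = -4*v)
U(d, q) = 7 (U(d, q) = 38 - 31 = 7)
(-10325 + 7038)*((-21261/m(54, 14) + U(-6 - 2*(-6), 84)/(-2373)) - 11*1489) = (-10325 + 7038)*((-21261/((-4*14)) + 7/(-2373)) - 11*1489) = -3287*((-21261/(-56) + 7*(-1/2373)) - 16379) = -3287*((-21261*(-1/56) - 1/339) - 16379) = -3287*((21261/56 - 1/339) - 16379) = -3287*(7207423/18984 - 16379) = -3287*(-303731513/18984) = 998365483231/18984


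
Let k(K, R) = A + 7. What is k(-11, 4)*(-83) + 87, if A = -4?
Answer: -162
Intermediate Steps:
k(K, R) = 3 (k(K, R) = -4 + 7 = 3)
k(-11, 4)*(-83) + 87 = 3*(-83) + 87 = -249 + 87 = -162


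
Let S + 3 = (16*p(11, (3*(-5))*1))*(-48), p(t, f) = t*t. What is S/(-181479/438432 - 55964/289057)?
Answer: 3925772165055648/25664727917 ≈ 1.5296e+5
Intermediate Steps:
p(t, f) = t²
S = -92931 (S = -3 + (16*11²)*(-48) = -3 + (16*121)*(-48) = -3 + 1936*(-48) = -3 - 92928 = -92931)
S/(-181479/438432 - 55964/289057) = -92931/(-181479/438432 - 55964/289057) = -92931/(-181479*1/438432 - 55964*1/289057) = -92931/(-60493/146144 - 55964/289057) = -92931/(-25664727917/42243946208) = -92931*(-42243946208/25664727917) = 3925772165055648/25664727917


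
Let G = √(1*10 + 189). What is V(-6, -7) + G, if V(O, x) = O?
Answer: -6 + √199 ≈ 8.1067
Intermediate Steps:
G = √199 (G = √(10 + 189) = √199 ≈ 14.107)
V(-6, -7) + G = -6 + √199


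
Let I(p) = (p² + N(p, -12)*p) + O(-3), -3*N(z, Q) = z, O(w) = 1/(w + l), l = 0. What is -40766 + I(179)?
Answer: -58217/3 ≈ -19406.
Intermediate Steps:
O(w) = 1/w (O(w) = 1/(w + 0) = 1/w)
N(z, Q) = -z/3
I(p) = -⅓ + 2*p²/3 (I(p) = (p² + (-p/3)*p) + 1/(-3) = (p² - p²/3) - ⅓ = 2*p²/3 - ⅓ = -⅓ + 2*p²/3)
-40766 + I(179) = -40766 + (-⅓ + (⅔)*179²) = -40766 + (-⅓ + (⅔)*32041) = -40766 + (-⅓ + 64082/3) = -40766 + 64081/3 = -58217/3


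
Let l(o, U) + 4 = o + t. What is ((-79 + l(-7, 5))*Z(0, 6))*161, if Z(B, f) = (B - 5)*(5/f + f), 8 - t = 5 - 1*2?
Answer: 2805425/6 ≈ 4.6757e+5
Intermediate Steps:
t = 5 (t = 8 - (5 - 1*2) = 8 - (5 - 2) = 8 - 1*3 = 8 - 3 = 5)
Z(B, f) = (-5 + B)*(f + 5/f)
l(o, U) = 1 + o (l(o, U) = -4 + (o + 5) = -4 + (5 + o) = 1 + o)
((-79 + l(-7, 5))*Z(0, 6))*161 = ((-79 + (1 - 7))*((-25 + 5*0 + 6²*(-5 + 0))/6))*161 = ((-79 - 6)*((-25 + 0 + 36*(-5))/6))*161 = -85*(-25 + 0 - 180)/6*161 = -85*(-205)/6*161 = -85*(-205/6)*161 = (17425/6)*161 = 2805425/6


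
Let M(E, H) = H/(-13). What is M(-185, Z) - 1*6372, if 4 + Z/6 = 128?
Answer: -83580/13 ≈ -6429.2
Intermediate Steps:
Z = 744 (Z = -24 + 6*128 = -24 + 768 = 744)
M(E, H) = -H/13 (M(E, H) = H*(-1/13) = -H/13)
M(-185, Z) - 1*6372 = -1/13*744 - 1*6372 = -744/13 - 6372 = -83580/13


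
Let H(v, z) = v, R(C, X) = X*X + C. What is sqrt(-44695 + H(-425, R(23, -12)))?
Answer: 8*I*sqrt(705) ≈ 212.41*I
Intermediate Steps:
R(C, X) = C + X**2 (R(C, X) = X**2 + C = C + X**2)
sqrt(-44695 + H(-425, R(23, -12))) = sqrt(-44695 - 425) = sqrt(-45120) = 8*I*sqrt(705)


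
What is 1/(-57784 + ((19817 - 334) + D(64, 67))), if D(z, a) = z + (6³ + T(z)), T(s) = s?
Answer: -1/37957 ≈ -2.6346e-5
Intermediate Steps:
D(z, a) = 216 + 2*z (D(z, a) = z + (6³ + z) = z + (216 + z) = 216 + 2*z)
1/(-57784 + ((19817 - 334) + D(64, 67))) = 1/(-57784 + ((19817 - 334) + (216 + 2*64))) = 1/(-57784 + (19483 + (216 + 128))) = 1/(-57784 + (19483 + 344)) = 1/(-57784 + 19827) = 1/(-37957) = -1/37957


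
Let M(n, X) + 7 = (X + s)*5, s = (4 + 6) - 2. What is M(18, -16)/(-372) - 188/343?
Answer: -53815/127596 ≈ -0.42176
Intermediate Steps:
s = 8 (s = 10 - 2 = 8)
M(n, X) = 33 + 5*X (M(n, X) = -7 + (X + 8)*5 = -7 + (8 + X)*5 = -7 + (40 + 5*X) = 33 + 5*X)
M(18, -16)/(-372) - 188/343 = (33 + 5*(-16))/(-372) - 188/343 = (33 - 80)*(-1/372) - 188*1/343 = -47*(-1/372) - 188/343 = 47/372 - 188/343 = -53815/127596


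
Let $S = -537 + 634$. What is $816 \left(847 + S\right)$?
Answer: $770304$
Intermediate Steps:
$S = 97$
$816 \left(847 + S\right) = 816 \left(847 + 97\right) = 816 \cdot 944 = 770304$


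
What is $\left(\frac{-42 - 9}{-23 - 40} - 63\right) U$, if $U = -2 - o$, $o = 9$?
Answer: $\frac{14366}{21} \approx 684.1$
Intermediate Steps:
$U = -11$ ($U = -2 - 9 = -11$)
$\left(\frac{-42 - 9}{-23 - 40} - 63\right) U = \left(\frac{-42 - 9}{-23 - 40} - 63\right) \left(-11\right) = \left(- \frac{51}{-63} - 63\right) \left(-11\right) = \left(\left(-51\right) \left(- \frac{1}{63}\right) - 63\right) \left(-11\right) = \left(\frac{17}{21} - 63\right) \left(-11\right) = \left(- \frac{1306}{21}\right) \left(-11\right) = \frac{14366}{21}$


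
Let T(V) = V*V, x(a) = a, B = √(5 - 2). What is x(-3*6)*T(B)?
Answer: -54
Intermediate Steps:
B = √3 ≈ 1.7320
T(V) = V²
x(-3*6)*T(B) = (-3*6)*(√3)² = -18*3 = -54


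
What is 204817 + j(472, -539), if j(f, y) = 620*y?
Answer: -129363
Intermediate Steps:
204817 + j(472, -539) = 204817 + 620*(-539) = 204817 - 334180 = -129363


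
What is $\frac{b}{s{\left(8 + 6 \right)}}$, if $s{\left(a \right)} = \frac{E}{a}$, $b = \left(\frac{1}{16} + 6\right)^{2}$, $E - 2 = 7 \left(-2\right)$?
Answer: $- \frac{65863}{1536} \approx -42.88$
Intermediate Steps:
$E = -12$ ($E = 2 + 7 \left(-2\right) = 2 - 14 = -12$)
$b = \frac{9409}{256}$ ($b = \left(\frac{1}{16} + 6\right)^{2} = \left(\frac{97}{16}\right)^{2} = \frac{9409}{256} \approx 36.754$)
$s{\left(a \right)} = - \frac{12}{a}$
$\frac{b}{s{\left(8 + 6 \right)}} = \frac{9409}{256 \left(- \frac{12}{8 + 6}\right)} = \frac{9409}{256 \left(- \frac{12}{14}\right)} = \frac{9409}{256 \left(\left(-12\right) \frac{1}{14}\right)} = \frac{9409}{256 \left(- \frac{6}{7}\right)} = \frac{9409}{256} \left(- \frac{7}{6}\right) = - \frac{65863}{1536}$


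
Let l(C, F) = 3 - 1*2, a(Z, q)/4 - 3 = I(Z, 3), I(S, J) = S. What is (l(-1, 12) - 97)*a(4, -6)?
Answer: -2688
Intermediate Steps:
a(Z, q) = 12 + 4*Z
l(C, F) = 1 (l(C, F) = 3 - 2 = 1)
(l(-1, 12) - 97)*a(4, -6) = (1 - 97)*(12 + 4*4) = -96*(12 + 16) = -96*28 = -2688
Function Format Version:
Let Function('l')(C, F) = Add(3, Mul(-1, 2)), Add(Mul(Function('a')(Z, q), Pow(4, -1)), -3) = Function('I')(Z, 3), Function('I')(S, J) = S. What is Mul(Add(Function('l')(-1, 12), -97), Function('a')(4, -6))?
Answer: -2688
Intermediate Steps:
Function('a')(Z, q) = Add(12, Mul(4, Z))
Function('l')(C, F) = 1 (Function('l')(C, F) = Add(3, -2) = 1)
Mul(Add(Function('l')(-1, 12), -97), Function('a')(4, -6)) = Mul(Add(1, -97), Add(12, Mul(4, 4))) = Mul(-96, Add(12, 16)) = Mul(-96, 28) = -2688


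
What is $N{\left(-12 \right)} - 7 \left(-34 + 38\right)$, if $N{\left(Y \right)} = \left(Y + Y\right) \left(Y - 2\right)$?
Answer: $308$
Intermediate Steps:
$N{\left(Y \right)} = 2 Y \left(-2 + Y\right)$
$N{\left(-12 \right)} - 7 \left(-34 + 38\right) = 2 \left(-12\right) \left(-2 - 12\right) - 7 \left(-34 + 38\right) = 2 \left(-12\right) \left(-14\right) - 28 = 336 - 28 = 308$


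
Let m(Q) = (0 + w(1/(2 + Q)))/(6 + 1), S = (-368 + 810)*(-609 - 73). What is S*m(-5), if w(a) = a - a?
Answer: 0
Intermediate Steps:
w(a) = 0
S = -301444 (S = 442*(-682) = -301444)
m(Q) = 0 (m(Q) = (0 + 0)/(6 + 1) = 0/7 = 0*(⅐) = 0)
S*m(-5) = -301444*0 = 0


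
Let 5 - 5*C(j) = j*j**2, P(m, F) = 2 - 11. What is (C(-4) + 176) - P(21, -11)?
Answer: 994/5 ≈ 198.80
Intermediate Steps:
P(m, F) = -9
C(j) = 1 - j**3/5 (C(j) = 1 - j*j**2/5 = 1 - j**3/5)
(C(-4) + 176) - P(21, -11) = ((1 - 1/5*(-4)**3) + 176) - 1*(-9) = ((1 - 1/5*(-64)) + 176) + 9 = ((1 + 64/5) + 176) + 9 = (69/5 + 176) + 9 = 949/5 + 9 = 994/5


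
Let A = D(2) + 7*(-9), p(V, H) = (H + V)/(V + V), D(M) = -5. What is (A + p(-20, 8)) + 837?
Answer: 7693/10 ≈ 769.30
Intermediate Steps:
p(V, H) = (H + V)/(2*V) (p(V, H) = (H + V)/((2*V)) = (H + V)*(1/(2*V)) = (H + V)/(2*V))
A = -68 (A = -5 + 7*(-9) = -5 - 63 = -68)
(A + p(-20, 8)) + 837 = (-68 + (½)*(8 - 20)/(-20)) + 837 = (-68 + (½)*(-1/20)*(-12)) + 837 = (-68 + 3/10) + 837 = -677/10 + 837 = 7693/10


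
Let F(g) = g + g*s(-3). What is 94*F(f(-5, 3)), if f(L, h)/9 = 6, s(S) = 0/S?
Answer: 5076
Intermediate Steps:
s(S) = 0
f(L, h) = 54 (f(L, h) = 9*6 = 54)
F(g) = g (F(g) = g + g*0 = g + 0 = g)
94*F(f(-5, 3)) = 94*54 = 5076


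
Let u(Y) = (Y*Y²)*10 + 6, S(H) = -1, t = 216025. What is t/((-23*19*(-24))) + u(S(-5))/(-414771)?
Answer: 9955660803/483346472 ≈ 20.597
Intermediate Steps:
u(Y) = 6 + 10*Y³ (u(Y) = Y³*10 + 6 = 10*Y³ + 6 = 6 + 10*Y³)
t/((-23*19*(-24))) + u(S(-5))/(-414771) = 216025/((-23*19*(-24))) + (6 + 10*(-1)³)/(-414771) = 216025/((-437*(-24))) + (6 + 10*(-1))*(-1/414771) = 216025/10488 + (6 - 10)*(-1/414771) = 216025*(1/10488) - 4*(-1/414771) = 216025/10488 + 4/414771 = 9955660803/483346472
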